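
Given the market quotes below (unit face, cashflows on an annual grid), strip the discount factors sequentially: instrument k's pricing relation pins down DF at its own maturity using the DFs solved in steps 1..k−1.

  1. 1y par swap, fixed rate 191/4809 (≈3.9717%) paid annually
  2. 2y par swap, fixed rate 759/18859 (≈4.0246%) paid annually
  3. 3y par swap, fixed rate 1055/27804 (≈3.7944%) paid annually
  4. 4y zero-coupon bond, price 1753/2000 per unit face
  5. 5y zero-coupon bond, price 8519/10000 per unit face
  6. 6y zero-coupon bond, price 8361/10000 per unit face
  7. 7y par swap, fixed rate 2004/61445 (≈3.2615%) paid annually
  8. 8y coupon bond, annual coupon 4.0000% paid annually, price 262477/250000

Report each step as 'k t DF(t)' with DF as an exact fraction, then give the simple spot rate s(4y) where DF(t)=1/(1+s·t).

step 1 [1y] swap r/1=191/4809: DF=(1 − 191/4809·(0))/(1+191/4809) = 4809/5000 ≈ 0.961800
step 2 [2y] swap r/1=759/18859: DF=(1 − 759/18859·(0.961800))/(1+759/18859) = 9241/10000 ≈ 0.924100
step 3 [3y] swap r/1=1055/27804: DF=(1 − 1055/27804·(0.961800+0.924100))/(1+1055/27804) = 1789/2000 ≈ 0.894500
step 4 [4y] zero: DF = P = 1753/2000 ≈ 0.876500
step 5 [5y] zero: DF = P = 8519/10000 ≈ 0.851900
step 6 [6y] zero: DF = P = 8361/10000 ≈ 0.836100
step 7 [7y] swap r/1=2004/61445: DF=(1 − 2004/61445·(0.961800+0.924100+0.894500+0.876500+0.851900+0.836100))/(1+2004/61445) = 1999/2500 ≈ 0.799600
step 8 [8y] bond c/1=1/25: DF=(262477/250000 − 1/25·(0.961800+0.924100+0.894500+0.876500+0.851900+0.836100+0.799600))/(1+1/25) = 1933/2500 ≈ 0.773200

1 1 4809/5000
2 2 9241/10000
3 3 1789/2000
4 4 1753/2000
5 5 8519/10000
6 6 8361/10000
7 7 1999/2500
8 8 1933/2500
s(4y) = (1/(1753/2000) − 1)/(4) = 247/7012 ≈ 3.5225%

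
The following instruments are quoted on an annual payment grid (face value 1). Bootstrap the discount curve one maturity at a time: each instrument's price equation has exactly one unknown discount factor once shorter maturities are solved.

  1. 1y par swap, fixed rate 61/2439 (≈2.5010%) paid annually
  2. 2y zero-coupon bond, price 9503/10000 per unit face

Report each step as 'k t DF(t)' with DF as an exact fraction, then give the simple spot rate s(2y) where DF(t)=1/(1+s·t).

step 1 [1y] swap r/1=61/2439: DF=(1 − 61/2439·(0))/(1+61/2439) = 2439/2500 ≈ 0.975600
step 2 [2y] zero: DF = P = 9503/10000 ≈ 0.950300

1 1 2439/2500
2 2 9503/10000
s(2y) = (1/(9503/10000) − 1)/(2) = 497/19006 ≈ 2.6150%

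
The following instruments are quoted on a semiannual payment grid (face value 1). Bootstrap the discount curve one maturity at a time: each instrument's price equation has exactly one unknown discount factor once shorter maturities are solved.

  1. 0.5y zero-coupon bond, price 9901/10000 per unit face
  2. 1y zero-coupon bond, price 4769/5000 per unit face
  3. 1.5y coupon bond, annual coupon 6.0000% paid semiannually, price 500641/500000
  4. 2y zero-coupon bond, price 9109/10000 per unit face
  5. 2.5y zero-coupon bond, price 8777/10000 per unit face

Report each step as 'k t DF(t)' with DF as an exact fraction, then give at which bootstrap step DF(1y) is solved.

step 1 [0.5y] zero: DF = P = 9901/10000 ≈ 0.990100
step 2 [1y] zero: DF = P = 4769/5000 ≈ 0.953800
step 3 [1.5y] bond c/2=3/100: DF=(500641/500000 − 3/100·(0.990100+0.953800))/(1+3/100) = 1831/2000 ≈ 0.915500
step 4 [2y] zero: DF = P = 9109/10000 ≈ 0.910900
step 5 [2.5y] zero: DF = P = 8777/10000 ≈ 0.877700

1 1/2 9901/10000
2 1 4769/5000
3 3/2 1831/2000
4 2 9109/10000
5 5/2 8777/10000
DF(1y) is solved at step 2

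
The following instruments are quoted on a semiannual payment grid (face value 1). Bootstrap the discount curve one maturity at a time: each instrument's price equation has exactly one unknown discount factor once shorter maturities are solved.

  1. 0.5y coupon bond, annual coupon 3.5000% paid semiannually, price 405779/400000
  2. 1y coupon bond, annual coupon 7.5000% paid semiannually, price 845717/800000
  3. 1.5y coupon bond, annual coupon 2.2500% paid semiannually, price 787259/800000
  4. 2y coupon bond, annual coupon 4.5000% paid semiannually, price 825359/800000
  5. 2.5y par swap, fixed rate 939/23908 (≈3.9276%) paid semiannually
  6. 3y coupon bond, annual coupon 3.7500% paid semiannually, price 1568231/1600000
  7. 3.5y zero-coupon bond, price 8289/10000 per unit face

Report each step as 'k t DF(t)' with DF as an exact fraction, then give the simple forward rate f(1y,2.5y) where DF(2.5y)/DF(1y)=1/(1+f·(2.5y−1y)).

1 1/2 997/1000
2 1 9829/10000
3 3/2 9511/10000
4 2 1889/2000
5 5/2 9061/10000
6 3 8741/10000
7 7/2 8289/10000
f(1y,2.5y) = ((9829/10000)/(9061/10000) − 1)/(3/2) = 512/9061 ≈ 5.6506%

step 1 [0.5y] bond c/2=7/400: DF=(405779/400000 − 7/400·(0))/(1+7/400) = 997/1000 ≈ 0.997000
step 2 [1y] bond c/2=3/80: DF=(845717/800000 − 3/80·(0.997000))/(1+3/80) = 9829/10000 ≈ 0.982900
step 3 [1.5y] bond c/2=9/800: DF=(787259/800000 − 9/800·(0.997000+0.982900))/(1+9/800) = 9511/10000 ≈ 0.951100
step 4 [2y] bond c/2=9/400: DF=(825359/800000 − 9/400·(0.997000+0.982900+0.951100))/(1+9/400) = 1889/2000 ≈ 0.944500
step 5 [2.5y] swap r/2=939/47816: DF=(1 − 939/47816·(0.997000+0.982900+0.951100+0.944500))/(1+939/47816) = 9061/10000 ≈ 0.906100
step 6 [3y] bond c/2=3/160: DF=(1568231/1600000 − 3/160·(0.997000+0.982900+0.951100+0.944500+0.906100))/(1+3/160) = 8741/10000 ≈ 0.874100
step 7 [3.5y] zero: DF = P = 8289/10000 ≈ 0.828900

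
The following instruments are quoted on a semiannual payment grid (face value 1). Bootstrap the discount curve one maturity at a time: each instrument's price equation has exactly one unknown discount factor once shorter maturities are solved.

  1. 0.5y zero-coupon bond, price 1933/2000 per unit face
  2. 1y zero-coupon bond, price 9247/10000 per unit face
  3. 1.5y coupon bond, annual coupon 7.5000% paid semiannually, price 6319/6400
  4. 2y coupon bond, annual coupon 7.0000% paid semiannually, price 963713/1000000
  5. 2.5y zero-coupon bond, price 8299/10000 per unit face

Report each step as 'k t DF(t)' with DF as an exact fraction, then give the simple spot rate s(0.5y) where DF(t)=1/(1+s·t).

step 1 [0.5y] zero: DF = P = 1933/2000 ≈ 0.966500
step 2 [1y] zero: DF = P = 9247/10000 ≈ 0.924700
step 3 [1.5y] bond c/2=3/80: DF=(6319/6400 − 3/80·(0.966500+0.924700))/(1+3/80) = 8833/10000 ≈ 0.883300
step 4 [2y] bond c/2=7/200: DF=(963713/1000000 − 7/200·(0.966500+0.924700+0.883300))/(1+7/200) = 8373/10000 ≈ 0.837300
step 5 [2.5y] zero: DF = P = 8299/10000 ≈ 0.829900

1 1/2 1933/2000
2 1 9247/10000
3 3/2 8833/10000
4 2 8373/10000
5 5/2 8299/10000
s(0.5y) = (1/(1933/2000) − 1)/(1/2) = 134/1933 ≈ 6.9322%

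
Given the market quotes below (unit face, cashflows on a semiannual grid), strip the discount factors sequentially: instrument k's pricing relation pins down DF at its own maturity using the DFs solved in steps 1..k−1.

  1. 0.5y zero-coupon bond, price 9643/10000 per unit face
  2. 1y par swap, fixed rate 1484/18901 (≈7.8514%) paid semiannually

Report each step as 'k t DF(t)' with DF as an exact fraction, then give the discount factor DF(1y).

step 1 [0.5y] zero: DF = P = 9643/10000 ≈ 0.964300
step 2 [1y] swap r/2=742/18901: DF=(1 − 742/18901·(0.964300))/(1+742/18901) = 4629/5000 ≈ 0.925800

1 1/2 9643/10000
2 1 4629/5000
DF(1y) = 4629/5000 ≈ 0.925800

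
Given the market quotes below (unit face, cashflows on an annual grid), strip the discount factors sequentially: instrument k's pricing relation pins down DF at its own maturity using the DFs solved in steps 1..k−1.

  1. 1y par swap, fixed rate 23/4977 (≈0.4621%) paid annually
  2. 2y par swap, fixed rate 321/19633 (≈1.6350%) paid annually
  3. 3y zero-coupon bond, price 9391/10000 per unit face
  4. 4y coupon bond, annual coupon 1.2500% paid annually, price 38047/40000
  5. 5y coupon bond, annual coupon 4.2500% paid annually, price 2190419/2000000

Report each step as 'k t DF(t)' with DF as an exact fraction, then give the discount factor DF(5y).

step 1 [1y] swap r/1=23/4977: DF=(1 − 23/4977·(0))/(1+23/4977) = 4977/5000 ≈ 0.995400
step 2 [2y] swap r/1=321/19633: DF=(1 − 321/19633·(0.995400))/(1+321/19633) = 9679/10000 ≈ 0.967900
step 3 [3y] zero: DF = P = 9391/10000 ≈ 0.939100
step 4 [4y] bond c/1=1/80: DF=(38047/40000 − 1/80·(0.995400+0.967900+0.939100))/(1+1/80) = 2259/2500 ≈ 0.903600
step 5 [5y] bond c/1=17/400: DF=(2190419/2000000 − 17/400·(0.995400+0.967900+0.939100+0.903600))/(1+17/400) = 4477/5000 ≈ 0.895400

1 1 4977/5000
2 2 9679/10000
3 3 9391/10000
4 4 2259/2500
5 5 4477/5000
DF(5y) = 4477/5000 ≈ 0.895400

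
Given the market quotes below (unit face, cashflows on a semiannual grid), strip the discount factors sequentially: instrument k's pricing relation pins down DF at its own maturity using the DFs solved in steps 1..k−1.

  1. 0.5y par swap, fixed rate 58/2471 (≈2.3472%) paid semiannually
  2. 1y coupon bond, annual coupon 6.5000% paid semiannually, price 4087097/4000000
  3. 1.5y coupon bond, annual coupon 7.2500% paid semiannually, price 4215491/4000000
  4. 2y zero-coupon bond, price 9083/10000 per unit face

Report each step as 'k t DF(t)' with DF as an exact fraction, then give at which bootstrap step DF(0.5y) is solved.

step 1 [0.5y] swap r/2=29/2471: DF=(1 − 29/2471·(0))/(1+29/2471) = 2471/2500 ≈ 0.988400
step 2 [1y] bond c/2=13/400: DF=(4087097/4000000 − 13/400·(0.988400))/(1+13/400) = 1917/2000 ≈ 0.958500
step 3 [1.5y] bond c/2=29/800: DF=(4215491/4000000 − 29/800·(0.988400+0.958500))/(1+29/800) = 9489/10000 ≈ 0.948900
step 4 [2y] zero: DF = P = 9083/10000 ≈ 0.908300

1 1/2 2471/2500
2 1 1917/2000
3 3/2 9489/10000
4 2 9083/10000
DF(0.5y) is solved at step 1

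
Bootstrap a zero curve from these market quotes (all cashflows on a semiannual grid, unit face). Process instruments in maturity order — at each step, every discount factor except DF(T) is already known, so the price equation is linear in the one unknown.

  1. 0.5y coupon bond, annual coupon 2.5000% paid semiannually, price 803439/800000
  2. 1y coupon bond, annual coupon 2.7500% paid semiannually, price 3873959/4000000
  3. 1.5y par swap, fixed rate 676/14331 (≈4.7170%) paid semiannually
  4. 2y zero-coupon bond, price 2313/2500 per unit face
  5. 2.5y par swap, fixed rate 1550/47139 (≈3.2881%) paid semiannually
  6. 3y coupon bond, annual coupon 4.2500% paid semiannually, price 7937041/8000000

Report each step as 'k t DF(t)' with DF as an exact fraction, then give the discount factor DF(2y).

1 1/2 9919/10000
2 1 9419/10000
3 3/2 2331/2500
4 2 2313/2500
5 5/2 369/400
6 3 4367/5000
DF(2y) = 2313/2500 ≈ 0.925200

step 1 [0.5y] bond c/2=1/80: DF=(803439/800000 − 1/80·(0))/(1+1/80) = 9919/10000 ≈ 0.991900
step 2 [1y] bond c/2=11/800: DF=(3873959/4000000 − 11/800·(0.991900))/(1+11/800) = 9419/10000 ≈ 0.941900
step 3 [1.5y] swap r/2=338/14331: DF=(1 − 338/14331·(0.991900+0.941900))/(1+338/14331) = 2331/2500 ≈ 0.932400
step 4 [2y] zero: DF = P = 2313/2500 ≈ 0.925200
step 5 [2.5y] swap r/2=775/47139: DF=(1 − 775/47139·(0.991900+0.941900+0.932400+0.925200))/(1+775/47139) = 369/400 ≈ 0.922500
step 6 [3y] bond c/2=17/800: DF=(7937041/8000000 − 17/800·(0.991900+0.941900+0.932400+0.925200+0.922500))/(1+17/800) = 4367/5000 ≈ 0.873400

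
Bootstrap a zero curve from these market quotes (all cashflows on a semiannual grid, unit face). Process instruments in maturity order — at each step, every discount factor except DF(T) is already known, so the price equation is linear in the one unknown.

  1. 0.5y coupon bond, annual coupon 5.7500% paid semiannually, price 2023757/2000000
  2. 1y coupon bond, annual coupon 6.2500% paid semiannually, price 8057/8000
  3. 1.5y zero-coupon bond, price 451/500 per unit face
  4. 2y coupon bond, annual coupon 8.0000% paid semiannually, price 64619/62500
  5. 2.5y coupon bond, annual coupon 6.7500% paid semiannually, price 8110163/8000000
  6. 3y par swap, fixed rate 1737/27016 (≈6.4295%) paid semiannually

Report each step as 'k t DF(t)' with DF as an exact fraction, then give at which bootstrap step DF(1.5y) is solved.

1 1/2 2459/2500
2 1 2367/2500
3 3/2 451/500
4 2 2213/2500
5 5/2 8593/10000
6 3 8263/10000
DF(1.5y) is solved at step 3

step 1 [0.5y] bond c/2=23/800: DF=(2023757/2000000 − 23/800·(0))/(1+23/800) = 2459/2500 ≈ 0.983600
step 2 [1y] bond c/2=1/32: DF=(8057/8000 − 1/32·(0.983600))/(1+1/32) = 2367/2500 ≈ 0.946800
step 3 [1.5y] zero: DF = P = 451/500 ≈ 0.902000
step 4 [2y] bond c/2=1/25: DF=(64619/62500 − 1/25·(0.983600+0.946800+0.902000))/(1+1/25) = 2213/2500 ≈ 0.885200
step 5 [2.5y] bond c/2=27/800: DF=(8110163/8000000 − 27/800·(0.983600+0.946800+0.902000+0.885200))/(1+27/800) = 8593/10000 ≈ 0.859300
step 6 [3y] swap r/2=1737/54032: DF=(1 − 1737/54032·(0.983600+0.946800+0.902000+0.885200+0.859300))/(1+1737/54032) = 8263/10000 ≈ 0.826300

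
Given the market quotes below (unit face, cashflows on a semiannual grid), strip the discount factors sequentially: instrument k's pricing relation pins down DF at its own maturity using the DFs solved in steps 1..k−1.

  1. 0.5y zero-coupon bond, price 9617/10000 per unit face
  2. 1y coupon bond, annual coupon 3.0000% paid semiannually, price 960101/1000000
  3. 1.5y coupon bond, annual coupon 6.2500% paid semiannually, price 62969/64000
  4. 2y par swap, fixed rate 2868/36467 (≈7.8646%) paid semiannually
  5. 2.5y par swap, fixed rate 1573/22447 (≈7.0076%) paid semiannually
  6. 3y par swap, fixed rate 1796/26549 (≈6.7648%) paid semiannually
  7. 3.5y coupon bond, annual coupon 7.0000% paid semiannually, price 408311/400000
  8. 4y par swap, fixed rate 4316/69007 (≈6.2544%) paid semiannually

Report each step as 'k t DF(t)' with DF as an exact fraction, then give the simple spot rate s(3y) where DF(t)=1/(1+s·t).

step 1 [0.5y] zero: DF = P = 9617/10000 ≈ 0.961700
step 2 [1y] bond c/2=3/200: DF=(960101/1000000 − 3/200·(0.961700))/(1+3/200) = 9317/10000 ≈ 0.931700
step 3 [1.5y] bond c/2=1/32: DF=(62969/64000 − 1/32·(0.961700+0.931700))/(1+1/32) = 8967/10000 ≈ 0.896700
step 4 [2y] swap r/2=1434/36467: DF=(1 − 1434/36467·(0.961700+0.931700+0.896700))/(1+1434/36467) = 4283/5000 ≈ 0.856600
step 5 [2.5y] swap r/2=1573/44894: DF=(1 − 1573/44894·(0.961700+0.931700+0.896700+0.856600))/(1+1573/44894) = 8427/10000 ≈ 0.842700
step 6 [3y] swap r/2=898/26549: DF=(1 − 898/26549·(0.961700+0.931700+0.896700+0.856600+0.842700))/(1+898/26549) = 2051/2500 ≈ 0.820400
step 7 [3.5y] bond c/2=7/200: DF=(408311/400000 − 7/200·(0.961700+0.931700+0.896700+0.856600+0.842700+0.820400))/(1+7/200) = 8067/10000 ≈ 0.806700
step 8 [4y] swap r/2=2158/69007: DF=(1 − 2158/69007·(0.961700+0.931700+0.896700+0.856600+0.842700+0.820400+0.806700))/(1+2158/69007) = 3921/5000 ≈ 0.784200

1 1/2 9617/10000
2 1 9317/10000
3 3/2 8967/10000
4 2 4283/5000
5 5/2 8427/10000
6 3 2051/2500
7 7/2 8067/10000
8 4 3921/5000
s(3y) = (1/(2051/2500) − 1)/(3) = 449/6153 ≈ 7.2973%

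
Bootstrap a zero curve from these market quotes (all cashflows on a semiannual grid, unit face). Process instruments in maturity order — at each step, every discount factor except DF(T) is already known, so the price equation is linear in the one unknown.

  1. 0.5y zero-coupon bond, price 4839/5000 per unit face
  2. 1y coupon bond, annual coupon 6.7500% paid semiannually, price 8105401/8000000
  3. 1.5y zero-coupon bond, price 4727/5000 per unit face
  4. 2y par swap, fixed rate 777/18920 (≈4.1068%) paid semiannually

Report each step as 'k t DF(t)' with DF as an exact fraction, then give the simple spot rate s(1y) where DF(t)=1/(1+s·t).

step 1 [0.5y] zero: DF = P = 4839/5000 ≈ 0.967800
step 2 [1y] bond c/2=27/800: DF=(8105401/8000000 − 27/800·(0.967800))/(1+27/800) = 1897/2000 ≈ 0.948500
step 3 [1.5y] zero: DF = P = 4727/5000 ≈ 0.945400
step 4 [2y] swap r/2=777/37840: DF=(1 − 777/37840·(0.967800+0.948500+0.945400))/(1+777/37840) = 9223/10000 ≈ 0.922300

1 1/2 4839/5000
2 1 1897/2000
3 3/2 4727/5000
4 2 9223/10000
s(1y) = (1/(1897/2000) − 1)/(1) = 103/1897 ≈ 5.4296%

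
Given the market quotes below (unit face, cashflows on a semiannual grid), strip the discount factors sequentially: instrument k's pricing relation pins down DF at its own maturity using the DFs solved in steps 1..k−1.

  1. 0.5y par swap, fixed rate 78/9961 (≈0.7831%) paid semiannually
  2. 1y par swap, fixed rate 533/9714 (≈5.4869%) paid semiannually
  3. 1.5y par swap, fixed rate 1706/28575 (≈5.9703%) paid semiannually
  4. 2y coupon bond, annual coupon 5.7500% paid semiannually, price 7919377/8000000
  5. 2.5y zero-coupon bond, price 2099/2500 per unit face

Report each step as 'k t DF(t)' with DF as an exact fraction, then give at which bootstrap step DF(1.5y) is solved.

1 1/2 9961/10000
2 1 9467/10000
3 3/2 9147/10000
4 2 1103/1250
5 5/2 2099/2500
DF(1.5y) is solved at step 3

step 1 [0.5y] swap r/2=39/9961: DF=(1 − 39/9961·(0))/(1+39/9961) = 9961/10000 ≈ 0.996100
step 2 [1y] swap r/2=533/19428: DF=(1 − 533/19428·(0.996100))/(1+533/19428) = 9467/10000 ≈ 0.946700
step 3 [1.5y] swap r/2=853/28575: DF=(1 − 853/28575·(0.996100+0.946700))/(1+853/28575) = 9147/10000 ≈ 0.914700
step 4 [2y] bond c/2=23/800: DF=(7919377/8000000 − 23/800·(0.996100+0.946700+0.914700))/(1+23/800) = 1103/1250 ≈ 0.882400
step 5 [2.5y] zero: DF = P = 2099/2500 ≈ 0.839600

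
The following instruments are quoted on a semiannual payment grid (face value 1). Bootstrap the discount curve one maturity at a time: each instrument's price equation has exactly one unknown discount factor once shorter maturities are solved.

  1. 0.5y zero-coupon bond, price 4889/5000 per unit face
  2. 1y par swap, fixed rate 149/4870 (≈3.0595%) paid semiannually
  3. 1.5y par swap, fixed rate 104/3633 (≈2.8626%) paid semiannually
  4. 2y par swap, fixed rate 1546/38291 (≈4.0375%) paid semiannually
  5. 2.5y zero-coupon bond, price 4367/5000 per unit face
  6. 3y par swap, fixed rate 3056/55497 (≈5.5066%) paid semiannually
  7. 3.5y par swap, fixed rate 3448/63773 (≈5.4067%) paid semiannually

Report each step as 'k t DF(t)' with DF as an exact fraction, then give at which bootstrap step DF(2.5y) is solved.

step 1 [0.5y] zero: DF = P = 4889/5000 ≈ 0.977800
step 2 [1y] swap r/2=149/9740: DF=(1 − 149/9740·(0.977800))/(1+149/9740) = 4851/5000 ≈ 0.970200
step 3 [1.5y] swap r/2=52/3633: DF=(1 − 52/3633·(0.977800+0.970200))/(1+52/3633) = 599/625 ≈ 0.958400
step 4 [2y] swap r/2=773/38291: DF=(1 − 773/38291·(0.977800+0.970200+0.958400))/(1+773/38291) = 9227/10000 ≈ 0.922700
step 5 [2.5y] zero: DF = P = 4367/5000 ≈ 0.873400
step 6 [3y] swap r/2=1528/55497: DF=(1 − 1528/55497·(0.977800+0.970200+0.958400+0.922700+0.873400))/(1+1528/55497) = 1059/1250 ≈ 0.847200
step 7 [3.5y] swap r/2=1724/63773: DF=(1 − 1724/63773·(0.977800+0.970200+0.958400+0.922700+0.873400+0.847200))/(1+1724/63773) = 2069/2500 ≈ 0.827600

1 1/2 4889/5000
2 1 4851/5000
3 3/2 599/625
4 2 9227/10000
5 5/2 4367/5000
6 3 1059/1250
7 7/2 2069/2500
DF(2.5y) is solved at step 5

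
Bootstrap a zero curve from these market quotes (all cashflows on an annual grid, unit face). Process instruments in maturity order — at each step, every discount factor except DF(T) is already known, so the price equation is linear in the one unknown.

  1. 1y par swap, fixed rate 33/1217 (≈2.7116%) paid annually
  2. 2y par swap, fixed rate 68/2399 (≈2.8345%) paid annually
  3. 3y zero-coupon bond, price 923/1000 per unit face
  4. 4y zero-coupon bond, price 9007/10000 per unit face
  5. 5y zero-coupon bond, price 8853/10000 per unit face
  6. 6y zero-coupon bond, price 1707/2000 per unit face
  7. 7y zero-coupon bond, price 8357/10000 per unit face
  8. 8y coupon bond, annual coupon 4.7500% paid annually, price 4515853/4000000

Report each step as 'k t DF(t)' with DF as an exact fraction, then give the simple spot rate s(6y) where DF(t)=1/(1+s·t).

1 1 1217/1250
2 2 591/625
3 3 923/1000
4 4 9007/10000
5 5 8853/10000
6 6 1707/2000
7 7 8357/10000
8 8 7913/10000
s(6y) = (1/(1707/2000) − 1)/(6) = 293/10242 ≈ 2.8608%

step 1 [1y] swap r/1=33/1217: DF=(1 − 33/1217·(0))/(1+33/1217) = 1217/1250 ≈ 0.973600
step 2 [2y] swap r/1=68/2399: DF=(1 − 68/2399·(0.973600))/(1+68/2399) = 591/625 ≈ 0.945600
step 3 [3y] zero: DF = P = 923/1000 ≈ 0.923000
step 4 [4y] zero: DF = P = 9007/10000 ≈ 0.900700
step 5 [5y] zero: DF = P = 8853/10000 ≈ 0.885300
step 6 [6y] zero: DF = P = 1707/2000 ≈ 0.853500
step 7 [7y] zero: DF = P = 8357/10000 ≈ 0.835700
step 8 [8y] bond c/1=19/400: DF=(4515853/4000000 − 19/400·(0.973600+0.945600+0.923000+0.900700+0.885300+0.853500+0.835700))/(1+19/400) = 7913/10000 ≈ 0.791300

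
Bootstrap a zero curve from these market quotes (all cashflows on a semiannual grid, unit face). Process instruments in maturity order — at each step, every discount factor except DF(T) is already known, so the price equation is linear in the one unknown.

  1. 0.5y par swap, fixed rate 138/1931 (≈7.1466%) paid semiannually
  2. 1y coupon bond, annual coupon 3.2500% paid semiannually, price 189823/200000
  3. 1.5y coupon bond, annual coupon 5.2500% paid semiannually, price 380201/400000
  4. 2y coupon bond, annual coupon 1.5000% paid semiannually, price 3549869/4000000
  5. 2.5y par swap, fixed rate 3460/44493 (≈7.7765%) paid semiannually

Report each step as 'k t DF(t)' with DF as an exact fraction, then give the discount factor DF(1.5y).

1 1/2 1931/2000
2 1 1837/2000
3 3/2 439/500
4 2 8603/10000
5 5/2 827/1000
DF(1.5y) = 439/500 ≈ 0.878000

step 1 [0.5y] swap r/2=69/1931: DF=(1 − 69/1931·(0))/(1+69/1931) = 1931/2000 ≈ 0.965500
step 2 [1y] bond c/2=13/800: DF=(189823/200000 − 13/800·(0.965500))/(1+13/800) = 1837/2000 ≈ 0.918500
step 3 [1.5y] bond c/2=21/800: DF=(380201/400000 − 21/800·(0.965500+0.918500))/(1+21/800) = 439/500 ≈ 0.878000
step 4 [2y] bond c/2=3/400: DF=(3549869/4000000 − 3/400·(0.965500+0.918500+0.878000))/(1+3/400) = 8603/10000 ≈ 0.860300
step 5 [2.5y] swap r/2=1730/44493: DF=(1 − 1730/44493·(0.965500+0.918500+0.878000+0.860300))/(1+1730/44493) = 827/1000 ≈ 0.827000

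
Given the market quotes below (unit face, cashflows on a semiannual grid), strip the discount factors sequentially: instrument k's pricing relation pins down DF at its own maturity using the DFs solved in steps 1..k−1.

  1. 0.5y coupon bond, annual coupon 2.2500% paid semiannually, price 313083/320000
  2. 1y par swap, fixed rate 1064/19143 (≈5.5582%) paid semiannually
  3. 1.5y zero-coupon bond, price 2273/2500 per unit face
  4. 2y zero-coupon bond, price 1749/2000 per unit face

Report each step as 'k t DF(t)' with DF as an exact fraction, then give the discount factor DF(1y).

step 1 [0.5y] bond c/2=9/800: DF=(313083/320000 − 9/800·(0))/(1+9/800) = 387/400 ≈ 0.967500
step 2 [1y] swap r/2=532/19143: DF=(1 − 532/19143·(0.967500))/(1+532/19143) = 2367/2500 ≈ 0.946800
step 3 [1.5y] zero: DF = P = 2273/2500 ≈ 0.909200
step 4 [2y] zero: DF = P = 1749/2000 ≈ 0.874500

1 1/2 387/400
2 1 2367/2500
3 3/2 2273/2500
4 2 1749/2000
DF(1y) = 2367/2500 ≈ 0.946800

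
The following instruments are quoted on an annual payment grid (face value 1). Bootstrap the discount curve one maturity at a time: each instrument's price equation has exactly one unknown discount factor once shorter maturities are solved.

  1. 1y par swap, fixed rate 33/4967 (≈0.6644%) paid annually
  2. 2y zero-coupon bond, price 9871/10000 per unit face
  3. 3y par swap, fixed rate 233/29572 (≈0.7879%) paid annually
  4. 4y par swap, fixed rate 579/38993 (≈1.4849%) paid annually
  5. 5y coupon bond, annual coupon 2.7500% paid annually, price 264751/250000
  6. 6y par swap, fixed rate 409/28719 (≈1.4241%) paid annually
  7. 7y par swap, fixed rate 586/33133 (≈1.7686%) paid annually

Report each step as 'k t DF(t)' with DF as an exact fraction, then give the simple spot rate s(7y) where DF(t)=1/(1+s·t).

1 1 4967/5000
2 2 9871/10000
3 3 9767/10000
4 4 9421/10000
5 5 9263/10000
6 6 4591/5000
7 7 2207/2500
s(7y) = (1/(2207/2500) − 1)/(7) = 293/15449 ≈ 1.8966%

step 1 [1y] swap r/1=33/4967: DF=(1 − 33/4967·(0))/(1+33/4967) = 4967/5000 ≈ 0.993400
step 2 [2y] zero: DF = P = 9871/10000 ≈ 0.987100
step 3 [3y] swap r/1=233/29572: DF=(1 − 233/29572·(0.993400+0.987100))/(1+233/29572) = 9767/10000 ≈ 0.976700
step 4 [4y] swap r/1=579/38993: DF=(1 − 579/38993·(0.993400+0.987100+0.976700))/(1+579/38993) = 9421/10000 ≈ 0.942100
step 5 [5y] bond c/1=11/400: DF=(264751/250000 − 11/400·(0.993400+0.987100+0.976700+0.942100))/(1+11/400) = 9263/10000 ≈ 0.926300
step 6 [6y] swap r/1=409/28719: DF=(1 − 409/28719·(0.993400+0.987100+0.976700+0.942100+0.926300))/(1+409/28719) = 4591/5000 ≈ 0.918200
step 7 [7y] swap r/1=586/33133: DF=(1 − 586/33133·(0.993400+0.987100+0.976700+0.942100+0.926300+0.918200))/(1+586/33133) = 2207/2500 ≈ 0.882800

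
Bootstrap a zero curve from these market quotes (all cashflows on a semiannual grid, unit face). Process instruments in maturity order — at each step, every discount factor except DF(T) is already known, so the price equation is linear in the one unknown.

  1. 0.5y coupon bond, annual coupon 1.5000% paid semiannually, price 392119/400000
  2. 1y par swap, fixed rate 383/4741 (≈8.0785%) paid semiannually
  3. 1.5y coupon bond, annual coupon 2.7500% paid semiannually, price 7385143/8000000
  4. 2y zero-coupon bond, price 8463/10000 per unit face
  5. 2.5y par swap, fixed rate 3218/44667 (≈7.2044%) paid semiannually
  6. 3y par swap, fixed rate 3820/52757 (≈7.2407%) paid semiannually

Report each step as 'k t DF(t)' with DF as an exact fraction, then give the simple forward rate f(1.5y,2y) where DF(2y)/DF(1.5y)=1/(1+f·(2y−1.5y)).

1 1/2 973/1000
2 1 4617/5000
3 3/2 8849/10000
4 2 8463/10000
5 5/2 8391/10000
6 3 809/1000
f(1.5y,2y) = ((8849/10000)/(8463/10000) − 1)/(1/2) = 772/8463 ≈ 9.1221%

step 1 [0.5y] bond c/2=3/400: DF=(392119/400000 − 3/400·(0))/(1+3/400) = 973/1000 ≈ 0.973000
step 2 [1y] swap r/2=383/9482: DF=(1 − 383/9482·(0.973000))/(1+383/9482) = 4617/5000 ≈ 0.923400
step 3 [1.5y] bond c/2=11/800: DF=(7385143/8000000 − 11/800·(0.973000+0.923400))/(1+11/800) = 8849/10000 ≈ 0.884900
step 4 [2y] zero: DF = P = 8463/10000 ≈ 0.846300
step 5 [2.5y] swap r/2=1609/44667: DF=(1 − 1609/44667·(0.973000+0.923400+0.884900+0.846300))/(1+1609/44667) = 8391/10000 ≈ 0.839100
step 6 [3y] swap r/2=1910/52757: DF=(1 − 1910/52757·(0.973000+0.923400+0.884900+0.846300+0.839100))/(1+1910/52757) = 809/1000 ≈ 0.809000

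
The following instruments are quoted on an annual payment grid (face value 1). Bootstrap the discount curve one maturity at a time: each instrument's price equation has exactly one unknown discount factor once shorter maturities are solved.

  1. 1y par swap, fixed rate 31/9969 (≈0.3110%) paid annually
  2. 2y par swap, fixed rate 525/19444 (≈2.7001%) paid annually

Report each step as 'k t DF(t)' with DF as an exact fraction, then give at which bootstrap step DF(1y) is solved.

1 1 9969/10000
2 2 379/400
DF(1y) is solved at step 1

step 1 [1y] swap r/1=31/9969: DF=(1 − 31/9969·(0))/(1+31/9969) = 9969/10000 ≈ 0.996900
step 2 [2y] swap r/1=525/19444: DF=(1 − 525/19444·(0.996900))/(1+525/19444) = 379/400 ≈ 0.947500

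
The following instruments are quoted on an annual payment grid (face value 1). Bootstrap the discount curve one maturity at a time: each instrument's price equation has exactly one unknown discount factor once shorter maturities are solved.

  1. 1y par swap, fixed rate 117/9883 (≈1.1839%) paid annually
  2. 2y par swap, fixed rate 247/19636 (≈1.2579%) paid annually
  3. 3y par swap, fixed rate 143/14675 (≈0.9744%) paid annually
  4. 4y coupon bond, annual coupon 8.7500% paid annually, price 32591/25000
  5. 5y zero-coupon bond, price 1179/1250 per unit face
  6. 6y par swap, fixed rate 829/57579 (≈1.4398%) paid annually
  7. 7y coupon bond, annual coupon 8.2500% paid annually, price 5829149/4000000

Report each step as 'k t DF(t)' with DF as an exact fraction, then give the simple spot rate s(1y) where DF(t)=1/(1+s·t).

1 1 9883/10000
2 2 9753/10000
3 3 4857/5000
4 4 4813/5000
5 5 1179/1250
6 6 9171/10000
7 7 4537/5000
s(1y) = (1/(9883/10000) − 1)/(1) = 117/9883 ≈ 1.1839%

step 1 [1y] swap r/1=117/9883: DF=(1 − 117/9883·(0))/(1+117/9883) = 9883/10000 ≈ 0.988300
step 2 [2y] swap r/1=247/19636: DF=(1 − 247/19636·(0.988300))/(1+247/19636) = 9753/10000 ≈ 0.975300
step 3 [3y] swap r/1=143/14675: DF=(1 − 143/14675·(0.988300+0.975300))/(1+143/14675) = 4857/5000 ≈ 0.971400
step 4 [4y] bond c/1=7/80: DF=(32591/25000 − 7/80·(0.988300+0.975300+0.971400))/(1+7/80) = 4813/5000 ≈ 0.962600
step 5 [5y] zero: DF = P = 1179/1250 ≈ 0.943200
step 6 [6y] swap r/1=829/57579: DF=(1 − 829/57579·(0.988300+0.975300+0.971400+0.962600+0.943200))/(1+829/57579) = 9171/10000 ≈ 0.917100
step 7 [7y] bond c/1=33/400: DF=(5829149/4000000 − 33/400·(0.988300+0.975300+0.971400+0.962600+0.943200+0.917100))/(1+33/400) = 4537/5000 ≈ 0.907400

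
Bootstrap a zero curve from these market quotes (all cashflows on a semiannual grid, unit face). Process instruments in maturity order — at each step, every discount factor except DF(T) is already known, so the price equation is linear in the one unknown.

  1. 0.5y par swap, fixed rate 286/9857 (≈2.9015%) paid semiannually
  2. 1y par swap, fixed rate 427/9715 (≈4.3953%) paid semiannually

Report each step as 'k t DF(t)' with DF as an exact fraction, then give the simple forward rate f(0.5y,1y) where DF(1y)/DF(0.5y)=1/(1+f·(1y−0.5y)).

step 1 [0.5y] swap r/2=143/9857: DF=(1 − 143/9857·(0))/(1+143/9857) = 9857/10000 ≈ 0.985700
step 2 [1y] swap r/2=427/19430: DF=(1 − 427/19430·(0.985700))/(1+427/19430) = 9573/10000 ≈ 0.957300

1 1/2 9857/10000
2 1 9573/10000
f(0.5y,1y) = ((9857/10000)/(9573/10000) − 1)/(1/2) = 568/9573 ≈ 5.9334%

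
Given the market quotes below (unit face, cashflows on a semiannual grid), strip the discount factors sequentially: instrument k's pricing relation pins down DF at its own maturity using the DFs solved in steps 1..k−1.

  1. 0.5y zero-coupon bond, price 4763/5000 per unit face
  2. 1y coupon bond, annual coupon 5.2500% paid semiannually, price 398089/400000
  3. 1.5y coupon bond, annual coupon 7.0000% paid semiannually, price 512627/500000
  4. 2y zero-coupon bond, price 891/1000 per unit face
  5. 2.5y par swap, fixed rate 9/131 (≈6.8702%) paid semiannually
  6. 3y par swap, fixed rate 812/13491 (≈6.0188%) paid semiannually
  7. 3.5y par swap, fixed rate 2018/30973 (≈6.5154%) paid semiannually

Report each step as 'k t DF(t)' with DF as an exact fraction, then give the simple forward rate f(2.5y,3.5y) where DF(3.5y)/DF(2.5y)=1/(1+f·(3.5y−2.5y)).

1 1/2 4763/5000
2 1 4727/5000
3 3/2 579/625
4 2 891/1000
5 5/2 4217/5000
6 3 1047/1250
7 7/2 3991/5000
f(2.5y,3.5y) = ((4217/5000)/(3991/5000) − 1)/(1) = 226/3991 ≈ 5.6627%

step 1 [0.5y] zero: DF = P = 4763/5000 ≈ 0.952600
step 2 [1y] bond c/2=21/800: DF=(398089/400000 − 21/800·(0.952600))/(1+21/800) = 4727/5000 ≈ 0.945400
step 3 [1.5y] bond c/2=7/200: DF=(512627/500000 − 7/200·(0.952600+0.945400))/(1+7/200) = 579/625 ≈ 0.926400
step 4 [2y] zero: DF = P = 891/1000 ≈ 0.891000
step 5 [2.5y] swap r/2=9/262: DF=(1 − 9/262·(0.952600+0.945400+0.926400+0.891000))/(1+9/262) = 4217/5000 ≈ 0.843400
step 6 [3y] swap r/2=406/13491: DF=(1 − 406/13491·(0.952600+0.945400+0.926400+0.891000+0.843400))/(1+406/13491) = 1047/1250 ≈ 0.837600
step 7 [3.5y] swap r/2=1009/30973: DF=(1 − 1009/30973·(0.952600+0.945400+0.926400+0.891000+0.843400+0.837600))/(1+1009/30973) = 3991/5000 ≈ 0.798200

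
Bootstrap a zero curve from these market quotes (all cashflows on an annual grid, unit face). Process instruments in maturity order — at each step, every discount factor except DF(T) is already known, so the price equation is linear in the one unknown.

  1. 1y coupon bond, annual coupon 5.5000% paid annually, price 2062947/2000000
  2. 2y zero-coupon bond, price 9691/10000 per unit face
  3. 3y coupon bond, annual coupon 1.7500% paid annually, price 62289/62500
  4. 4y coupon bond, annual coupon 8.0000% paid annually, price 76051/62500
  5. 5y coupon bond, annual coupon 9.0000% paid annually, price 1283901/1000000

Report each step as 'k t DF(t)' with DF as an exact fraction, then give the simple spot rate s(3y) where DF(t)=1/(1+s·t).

1 1 9777/10000
2 2 9691/10000
3 3 473/500
4 4 2281/2500
5 5 8637/10000
s(3y) = (1/(473/500) − 1)/(3) = 9/473 ≈ 1.9027%

step 1 [1y] bond c/1=11/200: DF=(2062947/2000000 − 11/200·(0))/(1+11/200) = 9777/10000 ≈ 0.977700
step 2 [2y] zero: DF = P = 9691/10000 ≈ 0.969100
step 3 [3y] bond c/1=7/400: DF=(62289/62500 − 7/400·(0.977700+0.969100))/(1+7/400) = 473/500 ≈ 0.946000
step 4 [4y] bond c/1=2/25: DF=(76051/62500 − 2/25·(0.977700+0.969100+0.946000))/(1+2/25) = 2281/2500 ≈ 0.912400
step 5 [5y] bond c/1=9/100: DF=(1283901/1000000 − 9/100·(0.977700+0.969100+0.946000+0.912400))/(1+9/100) = 8637/10000 ≈ 0.863700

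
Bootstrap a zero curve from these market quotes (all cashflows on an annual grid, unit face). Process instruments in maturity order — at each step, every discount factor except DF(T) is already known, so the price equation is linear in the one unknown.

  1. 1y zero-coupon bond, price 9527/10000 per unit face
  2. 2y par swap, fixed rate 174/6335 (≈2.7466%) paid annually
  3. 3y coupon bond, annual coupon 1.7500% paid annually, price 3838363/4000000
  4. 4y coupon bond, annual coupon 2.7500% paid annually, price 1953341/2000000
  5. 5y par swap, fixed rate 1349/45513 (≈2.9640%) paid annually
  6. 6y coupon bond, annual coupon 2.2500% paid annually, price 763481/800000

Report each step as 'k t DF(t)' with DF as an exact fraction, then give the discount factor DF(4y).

1 1 9527/10000
2 2 4739/5000
3 3 569/625
4 4 8753/10000
5 5 8651/10000
6 6 2083/2500
DF(4y) = 8753/10000 ≈ 0.875300

step 1 [1y] zero: DF = P = 9527/10000 ≈ 0.952700
step 2 [2y] swap r/1=174/6335: DF=(1 − 174/6335·(0.952700))/(1+174/6335) = 4739/5000 ≈ 0.947800
step 3 [3y] bond c/1=7/400: DF=(3838363/4000000 − 7/400·(0.952700+0.947800))/(1+7/400) = 569/625 ≈ 0.910400
step 4 [4y] bond c/1=11/400: DF=(1953341/2000000 − 11/400·(0.952700+0.947800+0.910400))/(1+11/400) = 8753/10000 ≈ 0.875300
step 5 [5y] swap r/1=1349/45513: DF=(1 − 1349/45513·(0.952700+0.947800+0.910400+0.875300))/(1+1349/45513) = 8651/10000 ≈ 0.865100
step 6 [6y] bond c/1=9/400: DF=(763481/800000 − 9/400·(0.952700+0.947800+0.910400+0.875300+0.865100))/(1+9/400) = 2083/2500 ≈ 0.833200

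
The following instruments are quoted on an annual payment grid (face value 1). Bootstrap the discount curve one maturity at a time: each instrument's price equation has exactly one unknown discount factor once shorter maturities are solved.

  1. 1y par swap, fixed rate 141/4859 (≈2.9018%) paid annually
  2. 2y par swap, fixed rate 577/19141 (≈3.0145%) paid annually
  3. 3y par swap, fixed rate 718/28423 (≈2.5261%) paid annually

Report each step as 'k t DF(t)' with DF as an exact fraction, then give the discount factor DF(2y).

step 1 [1y] swap r/1=141/4859: DF=(1 − 141/4859·(0))/(1+141/4859) = 4859/5000 ≈ 0.971800
step 2 [2y] swap r/1=577/19141: DF=(1 − 577/19141·(0.971800))/(1+577/19141) = 9423/10000 ≈ 0.942300
step 3 [3y] swap r/1=718/28423: DF=(1 − 718/28423·(0.971800+0.942300))/(1+718/28423) = 4641/5000 ≈ 0.928200

1 1 4859/5000
2 2 9423/10000
3 3 4641/5000
DF(2y) = 9423/10000 ≈ 0.942300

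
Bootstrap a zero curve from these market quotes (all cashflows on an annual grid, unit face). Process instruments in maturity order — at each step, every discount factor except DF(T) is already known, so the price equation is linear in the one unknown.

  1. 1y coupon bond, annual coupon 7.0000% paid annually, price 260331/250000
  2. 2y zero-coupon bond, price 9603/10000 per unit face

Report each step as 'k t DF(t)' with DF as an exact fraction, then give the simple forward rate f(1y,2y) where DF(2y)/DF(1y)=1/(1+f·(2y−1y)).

step 1 [1y] bond c/1=7/100: DF=(260331/250000 − 7/100·(0))/(1+7/100) = 2433/2500 ≈ 0.973200
step 2 [2y] zero: DF = P = 9603/10000 ≈ 0.960300

1 1 2433/2500
2 2 9603/10000
f(1y,2y) = ((2433/2500)/(9603/10000) − 1)/(1) = 43/3201 ≈ 1.3433%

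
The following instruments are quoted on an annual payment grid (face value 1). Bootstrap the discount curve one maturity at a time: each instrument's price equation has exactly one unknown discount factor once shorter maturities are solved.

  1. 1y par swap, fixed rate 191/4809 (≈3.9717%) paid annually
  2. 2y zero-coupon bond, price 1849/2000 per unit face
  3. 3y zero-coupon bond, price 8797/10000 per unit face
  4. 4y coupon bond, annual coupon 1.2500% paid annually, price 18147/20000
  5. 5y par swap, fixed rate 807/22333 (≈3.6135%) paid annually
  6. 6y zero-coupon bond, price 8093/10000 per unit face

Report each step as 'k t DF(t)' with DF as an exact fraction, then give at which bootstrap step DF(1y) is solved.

step 1 [1y] swap r/1=191/4809: DF=(1 − 191/4809·(0))/(1+191/4809) = 4809/5000 ≈ 0.961800
step 2 [2y] zero: DF = P = 1849/2000 ≈ 0.924500
step 3 [3y] zero: DF = P = 8797/10000 ≈ 0.879700
step 4 [4y] bond c/1=1/80: DF=(18147/20000 − 1/80·(0.961800+0.924500+0.879700))/(1+1/80) = 431/500 ≈ 0.862000
step 5 [5y] swap r/1=807/22333: DF=(1 − 807/22333·(0.961800+0.924500+0.879700+0.862000))/(1+807/22333) = 4193/5000 ≈ 0.838600
step 6 [6y] zero: DF = P = 8093/10000 ≈ 0.809300

1 1 4809/5000
2 2 1849/2000
3 3 8797/10000
4 4 431/500
5 5 4193/5000
6 6 8093/10000
DF(1y) is solved at step 1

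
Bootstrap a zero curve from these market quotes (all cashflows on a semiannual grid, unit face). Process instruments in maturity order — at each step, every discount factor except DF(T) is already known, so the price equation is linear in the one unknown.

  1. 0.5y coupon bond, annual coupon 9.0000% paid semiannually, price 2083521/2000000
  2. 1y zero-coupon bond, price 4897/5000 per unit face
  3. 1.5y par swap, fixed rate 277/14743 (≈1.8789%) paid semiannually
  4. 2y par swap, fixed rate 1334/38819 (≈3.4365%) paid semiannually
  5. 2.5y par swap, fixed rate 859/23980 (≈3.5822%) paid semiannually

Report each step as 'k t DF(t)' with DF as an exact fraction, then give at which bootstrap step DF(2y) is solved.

1 1/2 9969/10000
2 1 4897/5000
3 3/2 9723/10000
4 2 9333/10000
5 5/2 9141/10000
DF(2y) is solved at step 4

step 1 [0.5y] bond c/2=9/200: DF=(2083521/2000000 − 9/200·(0))/(1+9/200) = 9969/10000 ≈ 0.996900
step 2 [1y] zero: DF = P = 4897/5000 ≈ 0.979400
step 3 [1.5y] swap r/2=277/29486: DF=(1 − 277/29486·(0.996900+0.979400))/(1+277/29486) = 9723/10000 ≈ 0.972300
step 4 [2y] swap r/2=667/38819: DF=(1 − 667/38819·(0.996900+0.979400+0.972300))/(1+667/38819) = 9333/10000 ≈ 0.933300
step 5 [2.5y] swap r/2=859/47960: DF=(1 − 859/47960·(0.996900+0.979400+0.972300+0.933300))/(1+859/47960) = 9141/10000 ≈ 0.914100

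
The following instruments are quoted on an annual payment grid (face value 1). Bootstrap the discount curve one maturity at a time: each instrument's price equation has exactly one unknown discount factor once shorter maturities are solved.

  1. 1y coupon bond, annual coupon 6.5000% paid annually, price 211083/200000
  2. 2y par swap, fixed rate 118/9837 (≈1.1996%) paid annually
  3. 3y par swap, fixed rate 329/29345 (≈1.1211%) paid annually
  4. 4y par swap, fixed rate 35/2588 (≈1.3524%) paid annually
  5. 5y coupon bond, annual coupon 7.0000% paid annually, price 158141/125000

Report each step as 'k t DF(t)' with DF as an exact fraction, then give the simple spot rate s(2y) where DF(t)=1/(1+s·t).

1 1 991/1000
2 2 2441/2500
3 3 9671/10000
4 4 379/400
5 5 2321/2500
s(2y) = (1/(2441/2500) − 1)/(2) = 59/4882 ≈ 1.2085%

step 1 [1y] bond c/1=13/200: DF=(211083/200000 − 13/200·(0))/(1+13/200) = 991/1000 ≈ 0.991000
step 2 [2y] swap r/1=118/9837: DF=(1 − 118/9837·(0.991000))/(1+118/9837) = 2441/2500 ≈ 0.976400
step 3 [3y] swap r/1=329/29345: DF=(1 − 329/29345·(0.991000+0.976400))/(1+329/29345) = 9671/10000 ≈ 0.967100
step 4 [4y] swap r/1=35/2588: DF=(1 − 35/2588·(0.991000+0.976400+0.967100))/(1+35/2588) = 379/400 ≈ 0.947500
step 5 [5y] bond c/1=7/100: DF=(158141/125000 − 7/100·(0.991000+0.976400+0.967100+0.947500))/(1+7/100) = 2321/2500 ≈ 0.928400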